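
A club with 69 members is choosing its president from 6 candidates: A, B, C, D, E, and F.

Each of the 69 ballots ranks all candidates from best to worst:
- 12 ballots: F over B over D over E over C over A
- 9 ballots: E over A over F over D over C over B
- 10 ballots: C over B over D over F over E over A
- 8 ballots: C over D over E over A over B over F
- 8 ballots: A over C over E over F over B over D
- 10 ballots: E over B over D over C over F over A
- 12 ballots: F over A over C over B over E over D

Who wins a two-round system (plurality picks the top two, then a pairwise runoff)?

E

Round 1 first-place votes: A 8, B 0, C 18, D 0, E 19, F 24. F and E advance.
Runoff: F is ranked above E on 34 ballots, E above F on 35.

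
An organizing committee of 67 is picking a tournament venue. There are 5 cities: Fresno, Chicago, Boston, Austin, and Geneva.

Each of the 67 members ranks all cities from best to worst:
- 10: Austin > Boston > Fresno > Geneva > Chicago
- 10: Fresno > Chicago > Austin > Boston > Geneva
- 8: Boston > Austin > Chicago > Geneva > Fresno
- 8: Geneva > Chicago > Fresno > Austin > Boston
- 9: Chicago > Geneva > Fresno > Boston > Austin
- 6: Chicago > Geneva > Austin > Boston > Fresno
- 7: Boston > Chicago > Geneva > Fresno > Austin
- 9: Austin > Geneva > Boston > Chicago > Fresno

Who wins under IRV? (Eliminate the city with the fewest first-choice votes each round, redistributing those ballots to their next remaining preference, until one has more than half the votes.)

Round 1: Fresno 10, Chicago 15, Boston 15, Austin 19, Geneva 8. Geneva eliminated.
Round 2: Fresno 10, Chicago 23, Boston 15, Austin 19. Fresno eliminated.
Round 3: Chicago 33, Boston 15, Austin 19. Boston eliminated.
Round 4: Chicago 40, Austin 27. Chicago has a majority (≥34).

Chicago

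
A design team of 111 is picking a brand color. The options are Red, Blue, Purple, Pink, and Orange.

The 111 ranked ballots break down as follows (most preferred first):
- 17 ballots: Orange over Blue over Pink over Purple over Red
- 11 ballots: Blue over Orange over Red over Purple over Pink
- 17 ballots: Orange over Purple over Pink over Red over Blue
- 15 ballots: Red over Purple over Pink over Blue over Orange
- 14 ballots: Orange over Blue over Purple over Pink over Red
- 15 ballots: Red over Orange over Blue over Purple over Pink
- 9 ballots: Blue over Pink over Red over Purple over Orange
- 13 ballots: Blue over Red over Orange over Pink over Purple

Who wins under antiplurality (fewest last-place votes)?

Last-place votes: Red 31, Blue 17, Purple 13, Pink 26, Orange 24.

Purple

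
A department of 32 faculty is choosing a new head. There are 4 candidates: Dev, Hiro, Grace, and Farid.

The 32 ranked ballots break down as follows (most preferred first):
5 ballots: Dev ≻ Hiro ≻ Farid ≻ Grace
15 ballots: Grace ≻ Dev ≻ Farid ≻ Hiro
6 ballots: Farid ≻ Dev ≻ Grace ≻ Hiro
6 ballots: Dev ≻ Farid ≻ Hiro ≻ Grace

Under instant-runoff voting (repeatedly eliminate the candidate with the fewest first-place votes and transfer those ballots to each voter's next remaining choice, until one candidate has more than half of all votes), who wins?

Round 1: Dev 11, Hiro 0, Grace 15, Farid 6. Hiro eliminated.
Round 2: Dev 11, Grace 15, Farid 6. Farid eliminated.
Round 3: Dev 17, Grace 15. Dev has a majority (≥17).

Dev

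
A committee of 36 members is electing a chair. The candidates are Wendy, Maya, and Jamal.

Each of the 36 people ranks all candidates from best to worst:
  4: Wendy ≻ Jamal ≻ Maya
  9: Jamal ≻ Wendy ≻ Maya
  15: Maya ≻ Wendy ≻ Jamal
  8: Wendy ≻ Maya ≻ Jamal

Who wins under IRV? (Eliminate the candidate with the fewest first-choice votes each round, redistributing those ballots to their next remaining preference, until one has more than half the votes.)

Wendy

Round 1: Wendy 12, Maya 15, Jamal 9. Jamal eliminated.
Round 2: Wendy 21, Maya 15. Wendy has a majority (≥19).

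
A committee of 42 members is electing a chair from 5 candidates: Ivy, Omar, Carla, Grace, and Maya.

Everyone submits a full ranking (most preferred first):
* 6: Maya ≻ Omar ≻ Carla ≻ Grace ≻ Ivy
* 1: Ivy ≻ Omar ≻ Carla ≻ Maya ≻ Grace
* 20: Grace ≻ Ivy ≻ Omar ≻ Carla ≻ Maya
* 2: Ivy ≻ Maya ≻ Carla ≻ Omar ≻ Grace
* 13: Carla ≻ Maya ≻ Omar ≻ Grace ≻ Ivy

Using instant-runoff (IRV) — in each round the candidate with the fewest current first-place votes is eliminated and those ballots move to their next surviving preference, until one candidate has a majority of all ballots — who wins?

Round 1: Ivy 3, Omar 0, Carla 13, Grace 20, Maya 6. Omar eliminated.
Round 2: Ivy 3, Carla 13, Grace 20, Maya 6. Ivy eliminated.
Round 3: Carla 14, Grace 20, Maya 8. Maya eliminated.
Round 4: Carla 22, Grace 20. Carla has a majority (≥22).

Carla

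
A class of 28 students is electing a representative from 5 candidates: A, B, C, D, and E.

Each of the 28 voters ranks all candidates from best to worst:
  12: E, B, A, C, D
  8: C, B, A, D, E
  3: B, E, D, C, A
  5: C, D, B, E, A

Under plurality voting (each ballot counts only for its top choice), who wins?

First-place votes: A 0, B 3, C 13, D 0, E 12.

C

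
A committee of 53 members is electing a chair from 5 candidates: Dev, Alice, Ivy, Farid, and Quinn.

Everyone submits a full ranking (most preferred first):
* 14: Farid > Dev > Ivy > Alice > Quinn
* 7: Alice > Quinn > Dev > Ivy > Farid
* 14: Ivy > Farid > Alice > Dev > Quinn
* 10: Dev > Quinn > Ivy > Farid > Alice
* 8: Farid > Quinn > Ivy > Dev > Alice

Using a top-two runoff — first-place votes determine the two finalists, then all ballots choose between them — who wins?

Round 1 first-place votes: Dev 10, Alice 7, Ivy 14, Farid 22, Quinn 0. Farid and Ivy advance.
Runoff: Farid is ranked above Ivy on 22 ballots, Ivy above Farid on 31.

Ivy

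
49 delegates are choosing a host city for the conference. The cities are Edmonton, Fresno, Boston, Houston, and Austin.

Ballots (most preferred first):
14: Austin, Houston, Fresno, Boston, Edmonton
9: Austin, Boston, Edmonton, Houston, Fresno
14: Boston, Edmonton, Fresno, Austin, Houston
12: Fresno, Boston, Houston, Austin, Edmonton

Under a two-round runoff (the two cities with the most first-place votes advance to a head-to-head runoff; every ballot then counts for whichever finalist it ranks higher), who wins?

Boston

Round 1 first-place votes: Edmonton 0, Fresno 12, Boston 14, Houston 0, Austin 23. Austin and Boston advance.
Runoff: Austin is ranked above Boston on 23 ballots, Boston above Austin on 26.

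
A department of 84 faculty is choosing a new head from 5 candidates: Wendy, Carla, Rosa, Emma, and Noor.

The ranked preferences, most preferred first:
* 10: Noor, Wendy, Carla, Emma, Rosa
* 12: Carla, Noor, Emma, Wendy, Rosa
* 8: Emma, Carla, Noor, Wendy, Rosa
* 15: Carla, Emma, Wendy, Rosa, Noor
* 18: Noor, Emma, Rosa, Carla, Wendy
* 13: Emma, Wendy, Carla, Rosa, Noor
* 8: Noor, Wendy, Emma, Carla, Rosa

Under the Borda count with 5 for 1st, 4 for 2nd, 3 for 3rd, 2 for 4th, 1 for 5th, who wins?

Wendy: 10×4 + 12×2 + 8×2 + 15×3 + 18×1 + 13×4 + 8×4 = 227
Carla: 10×3 + 12×5 + 8×4 + 15×5 + 18×2 + 13×3 + 8×2 = 288
Rosa: 10×1 + 12×1 + 8×1 + 15×2 + 18×3 + 13×2 + 8×1 = 148
Emma: 10×2 + 12×3 + 8×5 + 15×4 + 18×4 + 13×5 + 8×3 = 317
Noor: 10×5 + 12×4 + 8×3 + 15×1 + 18×5 + 13×1 + 8×5 = 280

Emma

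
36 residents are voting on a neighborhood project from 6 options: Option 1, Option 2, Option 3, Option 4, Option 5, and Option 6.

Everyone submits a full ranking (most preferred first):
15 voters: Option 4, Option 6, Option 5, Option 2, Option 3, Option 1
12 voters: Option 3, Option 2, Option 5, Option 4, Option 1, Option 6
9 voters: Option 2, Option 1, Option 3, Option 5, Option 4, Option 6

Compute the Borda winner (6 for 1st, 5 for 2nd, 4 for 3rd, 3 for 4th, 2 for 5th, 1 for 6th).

Option 1: 15×1 + 12×2 + 9×5 = 84
Option 2: 15×3 + 12×5 + 9×6 = 159
Option 3: 15×2 + 12×6 + 9×4 = 138
Option 4: 15×6 + 12×3 + 9×2 = 144
Option 5: 15×4 + 12×4 + 9×3 = 135
Option 6: 15×5 + 12×1 + 9×1 = 96

Option 2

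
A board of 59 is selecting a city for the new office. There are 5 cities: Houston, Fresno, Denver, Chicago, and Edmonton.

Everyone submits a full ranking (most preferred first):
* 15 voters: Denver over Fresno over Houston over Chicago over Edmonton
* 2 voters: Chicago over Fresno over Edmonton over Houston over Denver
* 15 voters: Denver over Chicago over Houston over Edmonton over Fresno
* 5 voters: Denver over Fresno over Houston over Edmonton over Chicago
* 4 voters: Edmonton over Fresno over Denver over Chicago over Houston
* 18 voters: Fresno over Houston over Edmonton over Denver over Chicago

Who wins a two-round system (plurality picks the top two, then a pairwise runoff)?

Round 1 first-place votes: Houston 0, Fresno 18, Denver 35, Chicago 2, Edmonton 4. Denver and Fresno advance.
Runoff: Denver is ranked above Fresno on 35 ballots, Fresno above Denver on 24.

Denver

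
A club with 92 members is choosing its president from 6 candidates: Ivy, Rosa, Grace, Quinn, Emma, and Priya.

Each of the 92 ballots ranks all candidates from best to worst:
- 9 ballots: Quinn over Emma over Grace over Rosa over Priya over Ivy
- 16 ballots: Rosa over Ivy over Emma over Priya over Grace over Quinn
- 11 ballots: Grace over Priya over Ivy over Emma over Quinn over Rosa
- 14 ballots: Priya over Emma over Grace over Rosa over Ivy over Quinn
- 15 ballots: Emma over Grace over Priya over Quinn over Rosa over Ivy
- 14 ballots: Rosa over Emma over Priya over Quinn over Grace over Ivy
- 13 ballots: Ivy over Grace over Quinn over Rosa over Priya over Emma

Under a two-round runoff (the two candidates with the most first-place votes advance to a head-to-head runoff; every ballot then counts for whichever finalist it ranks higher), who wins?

Emma

Round 1 first-place votes: Ivy 13, Rosa 30, Grace 11, Quinn 9, Emma 15, Priya 14. Rosa and Emma advance.
Runoff: Rosa is ranked above Emma on 43 ballots, Emma above Rosa on 49.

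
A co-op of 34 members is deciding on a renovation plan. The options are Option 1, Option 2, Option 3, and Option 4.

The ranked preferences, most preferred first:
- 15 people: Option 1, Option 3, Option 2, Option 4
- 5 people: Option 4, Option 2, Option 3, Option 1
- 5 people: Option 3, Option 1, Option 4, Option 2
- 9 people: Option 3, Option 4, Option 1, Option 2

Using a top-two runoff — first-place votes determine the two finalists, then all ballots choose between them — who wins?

Option 3

Round 1 first-place votes: Option 1 15, Option 2 0, Option 3 14, Option 4 5. Option 1 and Option 3 advance.
Runoff: Option 1 is ranked above Option 3 on 15 ballots, Option 3 above Option 1 on 19.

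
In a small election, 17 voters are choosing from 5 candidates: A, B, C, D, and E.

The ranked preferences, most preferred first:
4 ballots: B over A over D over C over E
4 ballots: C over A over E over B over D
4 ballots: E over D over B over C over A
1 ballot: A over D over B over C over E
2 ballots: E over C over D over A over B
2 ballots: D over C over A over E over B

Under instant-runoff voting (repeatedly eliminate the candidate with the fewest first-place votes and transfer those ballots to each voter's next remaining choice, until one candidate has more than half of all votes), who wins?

Round 1: A 1, B 4, C 4, D 2, E 6. A eliminated.
Round 2: B 4, C 4, D 3, E 6. D eliminated.
Round 3: B 5, C 6, E 6. B eliminated.
Round 4: C 11, E 6. C has a majority (≥9).

C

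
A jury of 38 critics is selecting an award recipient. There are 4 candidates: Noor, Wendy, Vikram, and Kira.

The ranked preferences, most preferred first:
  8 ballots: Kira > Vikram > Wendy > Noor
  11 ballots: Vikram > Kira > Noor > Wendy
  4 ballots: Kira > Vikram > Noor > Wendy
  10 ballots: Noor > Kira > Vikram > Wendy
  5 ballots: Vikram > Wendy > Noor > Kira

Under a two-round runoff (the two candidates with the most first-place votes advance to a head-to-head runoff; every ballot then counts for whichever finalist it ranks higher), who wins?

Kira

Round 1 first-place votes: Noor 10, Wendy 0, Vikram 16, Kira 12. Vikram and Kira advance.
Runoff: Vikram is ranked above Kira on 16 ballots, Kira above Vikram on 22.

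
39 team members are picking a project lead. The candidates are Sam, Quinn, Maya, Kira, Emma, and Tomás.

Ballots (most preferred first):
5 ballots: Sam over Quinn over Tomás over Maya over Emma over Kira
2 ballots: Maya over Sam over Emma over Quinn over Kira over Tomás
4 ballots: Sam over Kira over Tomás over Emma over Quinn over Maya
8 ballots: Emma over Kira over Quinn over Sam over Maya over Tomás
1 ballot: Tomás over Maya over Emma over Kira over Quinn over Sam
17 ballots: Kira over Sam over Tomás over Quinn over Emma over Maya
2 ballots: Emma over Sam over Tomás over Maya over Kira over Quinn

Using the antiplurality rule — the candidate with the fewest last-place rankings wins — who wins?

Emma

Last-place votes: Sam 1, Quinn 2, Maya 21, Kira 5, Emma 0, Tomás 10.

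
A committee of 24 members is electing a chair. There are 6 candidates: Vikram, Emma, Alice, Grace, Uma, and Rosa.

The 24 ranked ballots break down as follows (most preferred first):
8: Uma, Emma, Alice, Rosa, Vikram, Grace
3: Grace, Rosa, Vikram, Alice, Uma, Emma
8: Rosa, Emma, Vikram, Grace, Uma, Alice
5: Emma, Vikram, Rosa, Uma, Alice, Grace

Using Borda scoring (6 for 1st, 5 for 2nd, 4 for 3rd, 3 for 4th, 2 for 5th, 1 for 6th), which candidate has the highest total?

Vikram: 8×2 + 3×4 + 8×4 + 5×5 = 85
Emma: 8×5 + 3×1 + 8×5 + 5×6 = 113
Alice: 8×4 + 3×3 + 8×1 + 5×2 = 59
Grace: 8×1 + 3×6 + 8×3 + 5×1 = 55
Uma: 8×6 + 3×2 + 8×2 + 5×3 = 85
Rosa: 8×3 + 3×5 + 8×6 + 5×4 = 107

Emma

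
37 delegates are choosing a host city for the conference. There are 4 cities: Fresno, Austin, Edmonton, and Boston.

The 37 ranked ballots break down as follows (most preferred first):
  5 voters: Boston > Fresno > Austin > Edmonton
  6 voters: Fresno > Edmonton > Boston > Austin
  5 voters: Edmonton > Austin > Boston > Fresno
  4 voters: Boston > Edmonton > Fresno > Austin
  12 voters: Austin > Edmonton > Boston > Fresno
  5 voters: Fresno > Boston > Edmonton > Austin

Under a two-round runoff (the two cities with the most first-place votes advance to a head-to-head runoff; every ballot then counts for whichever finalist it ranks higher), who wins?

Fresno

Round 1 first-place votes: Fresno 11, Austin 12, Edmonton 5, Boston 9. Austin and Fresno advance.
Runoff: Austin is ranked above Fresno on 17 ballots, Fresno above Austin on 20.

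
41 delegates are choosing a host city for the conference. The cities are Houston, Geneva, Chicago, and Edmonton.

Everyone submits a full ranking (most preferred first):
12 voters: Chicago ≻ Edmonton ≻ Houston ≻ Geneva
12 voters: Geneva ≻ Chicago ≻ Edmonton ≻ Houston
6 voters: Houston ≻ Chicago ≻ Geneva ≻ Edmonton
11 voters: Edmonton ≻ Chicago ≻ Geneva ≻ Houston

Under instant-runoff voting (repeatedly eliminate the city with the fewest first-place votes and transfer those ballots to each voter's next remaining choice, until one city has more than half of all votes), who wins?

Round 1: Houston 6, Geneva 12, Chicago 12, Edmonton 11. Houston eliminated.
Round 2: Geneva 12, Chicago 18, Edmonton 11. Edmonton eliminated.
Round 3: Geneva 12, Chicago 29. Chicago has a majority (≥21).

Chicago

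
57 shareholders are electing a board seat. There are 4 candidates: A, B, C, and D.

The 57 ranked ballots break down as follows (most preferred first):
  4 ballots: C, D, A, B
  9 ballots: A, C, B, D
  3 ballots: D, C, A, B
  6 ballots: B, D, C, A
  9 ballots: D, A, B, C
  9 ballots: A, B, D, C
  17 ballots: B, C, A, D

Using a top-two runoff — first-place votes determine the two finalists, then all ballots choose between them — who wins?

Round 1 first-place votes: A 18, B 23, C 4, D 12. B and A advance.
Runoff: B is ranked above A on 23 ballots, A above B on 34.

A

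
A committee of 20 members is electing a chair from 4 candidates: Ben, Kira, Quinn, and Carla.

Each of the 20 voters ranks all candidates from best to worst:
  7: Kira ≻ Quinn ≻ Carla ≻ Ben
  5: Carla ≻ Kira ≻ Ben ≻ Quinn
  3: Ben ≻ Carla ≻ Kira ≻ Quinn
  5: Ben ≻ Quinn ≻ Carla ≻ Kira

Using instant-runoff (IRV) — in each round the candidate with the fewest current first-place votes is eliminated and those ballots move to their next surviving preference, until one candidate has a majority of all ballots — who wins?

Round 1: Ben 8, Kira 7, Quinn 0, Carla 5. Quinn eliminated.
Round 2: Ben 8, Kira 7, Carla 5. Carla eliminated.
Round 3: Ben 8, Kira 12. Kira has a majority (≥11).

Kira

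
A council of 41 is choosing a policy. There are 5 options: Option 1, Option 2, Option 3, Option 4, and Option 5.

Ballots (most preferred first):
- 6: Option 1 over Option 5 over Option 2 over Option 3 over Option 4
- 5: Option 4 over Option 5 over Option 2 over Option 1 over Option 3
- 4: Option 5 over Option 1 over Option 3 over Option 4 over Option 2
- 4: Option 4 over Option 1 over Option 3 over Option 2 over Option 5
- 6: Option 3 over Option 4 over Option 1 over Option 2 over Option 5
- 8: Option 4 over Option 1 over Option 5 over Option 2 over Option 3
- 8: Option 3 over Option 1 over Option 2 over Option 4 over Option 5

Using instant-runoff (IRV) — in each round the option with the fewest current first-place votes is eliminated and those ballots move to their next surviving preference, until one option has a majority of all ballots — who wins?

Option 3

Round 1: Option 1 6, Option 2 0, Option 3 14, Option 4 17, Option 5 4. Option 2 eliminated.
Round 2: Option 1 6, Option 3 14, Option 4 17, Option 5 4. Option 5 eliminated.
Round 3: Option 1 10, Option 3 14, Option 4 17. Option 1 eliminated.
Round 4: Option 3 24, Option 4 17. Option 3 has a majority (≥21).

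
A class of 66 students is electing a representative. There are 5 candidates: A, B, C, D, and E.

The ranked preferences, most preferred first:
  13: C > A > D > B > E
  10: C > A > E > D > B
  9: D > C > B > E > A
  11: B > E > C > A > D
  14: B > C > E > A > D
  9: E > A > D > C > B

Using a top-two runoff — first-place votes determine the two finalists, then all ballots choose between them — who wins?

Round 1 first-place votes: A 0, B 25, C 23, D 9, E 9. B and C advance.
Runoff: B is ranked above C on 25 ballots, C above B on 41.

C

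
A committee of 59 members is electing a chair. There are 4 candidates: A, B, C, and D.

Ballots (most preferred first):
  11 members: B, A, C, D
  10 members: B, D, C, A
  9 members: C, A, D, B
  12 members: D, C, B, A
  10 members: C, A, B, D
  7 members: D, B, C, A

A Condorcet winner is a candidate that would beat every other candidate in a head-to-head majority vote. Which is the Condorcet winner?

C

C vs A: 48–11
C vs B: 31–28
C vs D: 30–29
C beats every other candidate.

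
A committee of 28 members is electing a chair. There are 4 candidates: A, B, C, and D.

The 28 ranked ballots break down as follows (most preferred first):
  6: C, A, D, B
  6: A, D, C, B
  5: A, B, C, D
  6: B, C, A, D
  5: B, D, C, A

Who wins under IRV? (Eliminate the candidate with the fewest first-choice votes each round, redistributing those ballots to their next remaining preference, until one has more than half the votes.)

A

Round 1: A 11, B 11, C 6, D 0. D eliminated.
Round 2: A 11, B 11, C 6. C eliminated.
Round 3: A 17, B 11. A has a majority (≥15).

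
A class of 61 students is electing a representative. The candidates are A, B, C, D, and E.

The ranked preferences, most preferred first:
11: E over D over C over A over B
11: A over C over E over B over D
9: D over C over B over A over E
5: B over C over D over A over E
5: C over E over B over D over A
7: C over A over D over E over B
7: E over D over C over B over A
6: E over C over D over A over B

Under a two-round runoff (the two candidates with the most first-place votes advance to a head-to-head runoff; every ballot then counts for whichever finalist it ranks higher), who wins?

C

Round 1 first-place votes: A 11, B 5, C 12, D 9, E 24. E and C advance.
Runoff: E is ranked above C on 24 ballots, C above E on 37.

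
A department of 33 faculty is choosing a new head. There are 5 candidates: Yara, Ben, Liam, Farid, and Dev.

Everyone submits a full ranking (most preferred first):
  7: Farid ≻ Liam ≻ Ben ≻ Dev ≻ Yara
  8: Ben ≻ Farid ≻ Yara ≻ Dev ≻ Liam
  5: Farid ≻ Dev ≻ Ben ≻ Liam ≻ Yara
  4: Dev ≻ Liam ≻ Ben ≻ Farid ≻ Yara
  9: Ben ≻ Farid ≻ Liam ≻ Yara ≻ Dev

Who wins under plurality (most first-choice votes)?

Ben

First-place votes: Yara 0, Ben 17, Liam 0, Farid 12, Dev 4.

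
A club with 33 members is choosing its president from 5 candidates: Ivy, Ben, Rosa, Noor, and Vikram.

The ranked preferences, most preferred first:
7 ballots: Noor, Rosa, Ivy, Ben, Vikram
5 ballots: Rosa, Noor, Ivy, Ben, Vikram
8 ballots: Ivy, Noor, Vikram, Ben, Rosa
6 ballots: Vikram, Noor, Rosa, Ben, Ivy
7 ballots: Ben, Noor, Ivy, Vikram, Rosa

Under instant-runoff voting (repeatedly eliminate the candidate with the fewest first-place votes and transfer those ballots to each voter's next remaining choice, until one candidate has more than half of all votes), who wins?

Noor

Round 1: Ivy 8, Ben 7, Rosa 5, Noor 7, Vikram 6. Rosa eliminated.
Round 2: Ivy 8, Ben 7, Noor 12, Vikram 6. Vikram eliminated.
Round 3: Ivy 8, Ben 7, Noor 18. Noor has a majority (≥17).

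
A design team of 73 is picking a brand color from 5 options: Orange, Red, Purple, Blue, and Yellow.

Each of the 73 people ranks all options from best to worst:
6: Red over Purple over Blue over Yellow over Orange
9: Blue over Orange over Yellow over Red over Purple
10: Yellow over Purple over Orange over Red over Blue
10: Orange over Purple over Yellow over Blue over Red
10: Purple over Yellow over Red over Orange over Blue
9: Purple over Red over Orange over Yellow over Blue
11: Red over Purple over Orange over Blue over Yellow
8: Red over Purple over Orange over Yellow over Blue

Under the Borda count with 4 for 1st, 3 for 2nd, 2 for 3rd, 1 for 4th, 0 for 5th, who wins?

Purple

Orange: 6×0 + 9×3 + 10×2 + 10×4 + 10×1 + 9×2 + 11×2 + 8×2 = 153
Red: 6×4 + 9×1 + 10×1 + 10×0 + 10×2 + 9×3 + 11×4 + 8×4 = 166
Purple: 6×3 + 9×0 + 10×3 + 10×3 + 10×4 + 9×4 + 11×3 + 8×3 = 211
Blue: 6×2 + 9×4 + 10×0 + 10×1 + 10×0 + 9×0 + 11×1 + 8×0 = 69
Yellow: 6×1 + 9×2 + 10×4 + 10×2 + 10×3 + 9×1 + 11×0 + 8×1 = 131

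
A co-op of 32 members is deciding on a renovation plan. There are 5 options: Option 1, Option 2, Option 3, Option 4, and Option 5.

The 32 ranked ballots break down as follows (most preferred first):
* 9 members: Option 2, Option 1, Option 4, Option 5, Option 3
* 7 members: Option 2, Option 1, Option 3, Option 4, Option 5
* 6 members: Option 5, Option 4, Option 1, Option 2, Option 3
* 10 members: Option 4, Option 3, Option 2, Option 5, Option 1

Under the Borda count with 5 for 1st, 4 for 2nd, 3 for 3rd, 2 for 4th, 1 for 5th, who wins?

Option 2

Option 1: 9×4 + 7×4 + 6×3 + 10×1 = 92
Option 2: 9×5 + 7×5 + 6×2 + 10×3 = 122
Option 3: 9×1 + 7×3 + 6×1 + 10×4 = 76
Option 4: 9×3 + 7×2 + 6×4 + 10×5 = 115
Option 5: 9×2 + 7×1 + 6×5 + 10×2 = 75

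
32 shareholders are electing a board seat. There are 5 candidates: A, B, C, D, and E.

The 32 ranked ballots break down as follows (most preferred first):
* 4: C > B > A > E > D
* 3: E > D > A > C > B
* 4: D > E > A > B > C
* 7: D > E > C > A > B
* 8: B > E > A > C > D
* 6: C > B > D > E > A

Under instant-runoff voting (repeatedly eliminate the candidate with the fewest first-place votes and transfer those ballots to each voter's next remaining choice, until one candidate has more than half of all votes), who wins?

Round 1: A 0, B 8, C 10, D 11, E 3. A eliminated.
Round 2: B 8, C 10, D 11, E 3. E eliminated.
Round 3: B 8, C 10, D 14. B eliminated.
Round 4: C 18, D 14. C has a majority (≥17).

C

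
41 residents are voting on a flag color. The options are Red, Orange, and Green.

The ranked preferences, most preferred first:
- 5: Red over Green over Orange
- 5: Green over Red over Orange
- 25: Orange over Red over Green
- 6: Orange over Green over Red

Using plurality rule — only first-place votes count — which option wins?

First-place votes: Red 5, Orange 31, Green 5.

Orange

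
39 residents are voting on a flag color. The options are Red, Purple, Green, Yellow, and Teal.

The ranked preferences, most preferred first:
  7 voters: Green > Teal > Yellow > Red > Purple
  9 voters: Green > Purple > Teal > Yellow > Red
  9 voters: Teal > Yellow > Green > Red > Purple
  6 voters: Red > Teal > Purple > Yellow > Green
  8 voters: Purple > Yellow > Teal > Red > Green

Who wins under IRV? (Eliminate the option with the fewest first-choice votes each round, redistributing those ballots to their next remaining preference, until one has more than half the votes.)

Teal

Round 1: Red 6, Purple 8, Green 16, Yellow 0, Teal 9. Yellow eliminated.
Round 2: Red 6, Purple 8, Green 16, Teal 9. Red eliminated.
Round 3: Purple 8, Green 16, Teal 15. Purple eliminated.
Round 4: Green 16, Teal 23. Teal has a majority (≥20).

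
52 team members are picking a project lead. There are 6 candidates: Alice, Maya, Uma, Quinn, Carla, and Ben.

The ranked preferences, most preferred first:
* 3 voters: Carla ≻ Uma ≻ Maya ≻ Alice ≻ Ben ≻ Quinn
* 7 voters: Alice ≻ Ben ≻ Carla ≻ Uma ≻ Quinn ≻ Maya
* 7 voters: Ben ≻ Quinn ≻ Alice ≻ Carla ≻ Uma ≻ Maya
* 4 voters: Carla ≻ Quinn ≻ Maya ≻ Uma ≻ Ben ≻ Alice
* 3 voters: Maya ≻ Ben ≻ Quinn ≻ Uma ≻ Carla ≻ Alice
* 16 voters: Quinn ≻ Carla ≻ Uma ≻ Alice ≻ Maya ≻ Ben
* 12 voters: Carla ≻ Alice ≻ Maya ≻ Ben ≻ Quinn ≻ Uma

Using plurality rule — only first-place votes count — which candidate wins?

First-place votes: Alice 7, Maya 3, Uma 0, Quinn 16, Carla 19, Ben 7.

Carla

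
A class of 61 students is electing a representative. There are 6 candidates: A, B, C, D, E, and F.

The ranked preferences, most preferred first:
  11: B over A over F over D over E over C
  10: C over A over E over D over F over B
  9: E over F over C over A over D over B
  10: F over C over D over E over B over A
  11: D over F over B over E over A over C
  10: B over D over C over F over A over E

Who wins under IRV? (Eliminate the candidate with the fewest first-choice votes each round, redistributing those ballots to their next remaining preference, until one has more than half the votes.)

Round 1: A 0, B 21, C 10, D 11, E 9, F 10. A eliminated.
Round 2: B 21, C 10, D 11, E 9, F 10. E eliminated.
Round 3: B 21, C 10, D 11, F 19. C eliminated.
Round 4: B 21, D 21, F 19. F eliminated.
Round 5: B 21, D 40. D has a majority (≥31).

D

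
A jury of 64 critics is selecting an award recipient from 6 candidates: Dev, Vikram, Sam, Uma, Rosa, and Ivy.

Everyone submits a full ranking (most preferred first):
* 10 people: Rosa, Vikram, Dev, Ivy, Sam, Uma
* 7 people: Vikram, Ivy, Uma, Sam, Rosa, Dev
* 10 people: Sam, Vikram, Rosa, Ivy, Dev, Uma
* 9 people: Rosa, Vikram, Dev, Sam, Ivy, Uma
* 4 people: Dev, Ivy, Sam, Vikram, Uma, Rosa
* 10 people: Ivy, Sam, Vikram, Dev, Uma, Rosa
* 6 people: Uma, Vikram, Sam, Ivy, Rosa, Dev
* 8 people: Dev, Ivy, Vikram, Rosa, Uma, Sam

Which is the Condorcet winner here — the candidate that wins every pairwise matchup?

Vikram vs Dev: 52–12
Vikram vs Sam: 40–24
Vikram vs Uma: 58–6
Vikram vs Rosa: 45–19
Vikram vs Ivy: 42–22
Vikram beats every other candidate.

Vikram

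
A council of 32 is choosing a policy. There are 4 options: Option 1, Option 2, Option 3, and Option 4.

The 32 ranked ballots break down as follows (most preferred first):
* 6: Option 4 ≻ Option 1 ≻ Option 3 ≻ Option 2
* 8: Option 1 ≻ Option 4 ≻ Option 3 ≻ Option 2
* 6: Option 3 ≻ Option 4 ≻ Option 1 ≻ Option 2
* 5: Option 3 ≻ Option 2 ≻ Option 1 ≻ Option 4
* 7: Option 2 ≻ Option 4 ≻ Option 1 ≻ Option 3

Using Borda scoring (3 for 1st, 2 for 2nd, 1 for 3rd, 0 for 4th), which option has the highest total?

Option 4

Option 1: 6×2 + 8×3 + 6×1 + 5×1 + 7×1 = 54
Option 2: 6×0 + 8×0 + 6×0 + 5×2 + 7×3 = 31
Option 3: 6×1 + 8×1 + 6×3 + 5×3 + 7×0 = 47
Option 4: 6×3 + 8×2 + 6×2 + 5×0 + 7×2 = 60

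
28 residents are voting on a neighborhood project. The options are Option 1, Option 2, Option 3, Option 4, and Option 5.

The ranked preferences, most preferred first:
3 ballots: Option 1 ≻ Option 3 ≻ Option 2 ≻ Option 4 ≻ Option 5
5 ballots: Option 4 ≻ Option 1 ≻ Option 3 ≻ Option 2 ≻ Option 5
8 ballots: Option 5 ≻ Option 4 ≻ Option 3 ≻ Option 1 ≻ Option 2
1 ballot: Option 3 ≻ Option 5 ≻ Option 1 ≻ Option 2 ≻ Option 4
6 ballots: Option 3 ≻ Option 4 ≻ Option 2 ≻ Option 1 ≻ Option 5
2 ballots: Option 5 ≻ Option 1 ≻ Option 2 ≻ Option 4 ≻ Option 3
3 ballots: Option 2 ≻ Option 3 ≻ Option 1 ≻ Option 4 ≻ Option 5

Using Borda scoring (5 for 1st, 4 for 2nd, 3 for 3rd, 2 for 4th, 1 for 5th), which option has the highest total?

Option 3

Option 1: 3×5 + 5×4 + 8×2 + 1×3 + 6×2 + 2×4 + 3×3 = 83
Option 2: 3×3 + 5×2 + 8×1 + 1×2 + 6×3 + 2×3 + 3×5 = 68
Option 3: 3×4 + 5×3 + 8×3 + 1×5 + 6×5 + 2×1 + 3×4 = 100
Option 4: 3×2 + 5×5 + 8×4 + 1×1 + 6×4 + 2×2 + 3×2 = 98
Option 5: 3×1 + 5×1 + 8×5 + 1×4 + 6×1 + 2×5 + 3×1 = 71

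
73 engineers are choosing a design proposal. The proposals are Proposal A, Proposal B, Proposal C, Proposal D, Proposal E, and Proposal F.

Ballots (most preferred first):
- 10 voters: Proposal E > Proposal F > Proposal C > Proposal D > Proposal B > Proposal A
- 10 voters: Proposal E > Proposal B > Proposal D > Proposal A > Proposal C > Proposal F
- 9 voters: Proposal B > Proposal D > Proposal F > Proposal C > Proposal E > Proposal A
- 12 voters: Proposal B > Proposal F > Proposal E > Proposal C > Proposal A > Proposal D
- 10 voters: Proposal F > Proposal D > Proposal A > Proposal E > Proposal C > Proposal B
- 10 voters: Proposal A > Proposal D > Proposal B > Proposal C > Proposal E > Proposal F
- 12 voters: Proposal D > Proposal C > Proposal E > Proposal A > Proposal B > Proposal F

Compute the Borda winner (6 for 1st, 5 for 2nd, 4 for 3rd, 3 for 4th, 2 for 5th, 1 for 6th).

Proposal A: 10×1 + 10×3 + 9×1 + 12×2 + 10×4 + 10×6 + 12×3 = 209
Proposal B: 10×2 + 10×5 + 9×6 + 12×6 + 10×1 + 10×4 + 12×2 = 270
Proposal C: 10×4 + 10×2 + 9×3 + 12×3 + 10×2 + 10×3 + 12×5 = 233
Proposal D: 10×3 + 10×4 + 9×5 + 12×1 + 10×5 + 10×5 + 12×6 = 299
Proposal E: 10×6 + 10×6 + 9×2 + 12×4 + 10×3 + 10×2 + 12×4 = 284
Proposal F: 10×5 + 10×1 + 9×4 + 12×5 + 10×6 + 10×1 + 12×1 = 238

Proposal D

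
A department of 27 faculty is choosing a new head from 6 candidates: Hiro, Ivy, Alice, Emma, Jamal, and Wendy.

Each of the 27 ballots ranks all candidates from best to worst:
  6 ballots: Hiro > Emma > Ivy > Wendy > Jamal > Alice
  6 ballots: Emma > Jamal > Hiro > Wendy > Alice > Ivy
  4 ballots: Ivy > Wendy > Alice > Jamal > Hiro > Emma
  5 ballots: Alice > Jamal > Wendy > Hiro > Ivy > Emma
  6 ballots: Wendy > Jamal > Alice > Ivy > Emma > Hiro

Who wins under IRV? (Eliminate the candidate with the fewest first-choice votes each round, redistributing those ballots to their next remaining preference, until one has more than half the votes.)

Wendy

Round 1: Hiro 6, Ivy 4, Alice 5, Emma 6, Jamal 0, Wendy 6. Jamal eliminated.
Round 2: Hiro 6, Ivy 4, Alice 5, Emma 6, Wendy 6. Ivy eliminated.
Round 3: Hiro 6, Alice 5, Emma 6, Wendy 10. Alice eliminated.
Round 4: Hiro 6, Emma 6, Wendy 15. Wendy has a majority (≥14).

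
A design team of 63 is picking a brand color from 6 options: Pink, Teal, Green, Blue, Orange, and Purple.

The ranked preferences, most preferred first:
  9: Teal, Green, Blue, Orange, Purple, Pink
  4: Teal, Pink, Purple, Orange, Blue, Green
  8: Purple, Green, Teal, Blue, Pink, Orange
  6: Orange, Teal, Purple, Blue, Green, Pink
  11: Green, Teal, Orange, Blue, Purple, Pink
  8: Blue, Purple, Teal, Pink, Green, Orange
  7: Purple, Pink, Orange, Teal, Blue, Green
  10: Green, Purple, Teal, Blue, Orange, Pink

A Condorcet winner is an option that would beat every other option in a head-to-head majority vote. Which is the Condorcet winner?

Purple vs Pink: 59–4
Purple vs Teal: 33–30
Purple vs Green: 33–30
Purple vs Blue: 35–28
Purple vs Orange: 37–26
Purple beats every other option.

Purple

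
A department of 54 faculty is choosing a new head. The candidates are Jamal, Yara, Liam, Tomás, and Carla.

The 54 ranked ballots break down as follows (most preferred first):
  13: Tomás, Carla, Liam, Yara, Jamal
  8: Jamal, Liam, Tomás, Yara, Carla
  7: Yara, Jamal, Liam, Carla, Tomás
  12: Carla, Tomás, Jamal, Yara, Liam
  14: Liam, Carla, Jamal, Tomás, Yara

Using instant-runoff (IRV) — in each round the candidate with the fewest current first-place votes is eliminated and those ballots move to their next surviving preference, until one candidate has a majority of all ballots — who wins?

Round 1: Jamal 8, Yara 7, Liam 14, Tomás 13, Carla 12. Yara eliminated.
Round 2: Jamal 15, Liam 14, Tomás 13, Carla 12. Carla eliminated.
Round 3: Jamal 15, Liam 14, Tomás 25. Liam eliminated.
Round 4: Jamal 29, Tomás 25. Jamal has a majority (≥28).

Jamal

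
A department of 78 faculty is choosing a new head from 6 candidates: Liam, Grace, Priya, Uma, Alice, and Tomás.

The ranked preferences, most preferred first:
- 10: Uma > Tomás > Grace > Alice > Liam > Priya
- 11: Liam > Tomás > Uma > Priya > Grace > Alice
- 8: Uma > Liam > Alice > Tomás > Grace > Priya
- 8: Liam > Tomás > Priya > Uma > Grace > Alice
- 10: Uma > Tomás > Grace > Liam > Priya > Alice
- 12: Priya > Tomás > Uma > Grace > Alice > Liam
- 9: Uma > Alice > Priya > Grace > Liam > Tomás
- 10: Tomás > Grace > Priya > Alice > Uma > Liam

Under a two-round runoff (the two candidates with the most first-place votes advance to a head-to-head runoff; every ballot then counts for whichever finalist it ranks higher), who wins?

Uma

Round 1 first-place votes: Liam 19, Grace 0, Priya 12, Uma 37, Alice 0, Tomás 10. Uma and Liam advance.
Runoff: Uma is ranked above Liam on 59 ballots, Liam above Uma on 19.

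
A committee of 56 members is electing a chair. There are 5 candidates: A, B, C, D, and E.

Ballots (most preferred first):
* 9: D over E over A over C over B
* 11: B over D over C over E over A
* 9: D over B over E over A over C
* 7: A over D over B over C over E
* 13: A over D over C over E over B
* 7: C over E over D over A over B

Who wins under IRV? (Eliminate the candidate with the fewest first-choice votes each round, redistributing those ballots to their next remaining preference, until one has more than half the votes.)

Round 1: A 20, B 11, C 7, D 18, E 0. E eliminated.
Round 2: A 20, B 11, C 7, D 18. C eliminated.
Round 3: A 20, B 11, D 25. B eliminated.
Round 4: A 20, D 36. D has a majority (≥29).

D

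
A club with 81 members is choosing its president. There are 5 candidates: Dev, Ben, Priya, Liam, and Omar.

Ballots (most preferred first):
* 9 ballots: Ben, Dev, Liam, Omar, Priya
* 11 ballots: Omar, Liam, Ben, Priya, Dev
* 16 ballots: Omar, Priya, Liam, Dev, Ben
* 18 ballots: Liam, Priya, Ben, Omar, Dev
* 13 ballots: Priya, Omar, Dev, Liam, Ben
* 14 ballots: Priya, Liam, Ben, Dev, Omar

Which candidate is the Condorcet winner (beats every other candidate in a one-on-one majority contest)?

Priya vs Dev: 72–9
Priya vs Ben: 61–20
Priya vs Liam: 43–38
Priya vs Omar: 45–36
Priya beats every other candidate.

Priya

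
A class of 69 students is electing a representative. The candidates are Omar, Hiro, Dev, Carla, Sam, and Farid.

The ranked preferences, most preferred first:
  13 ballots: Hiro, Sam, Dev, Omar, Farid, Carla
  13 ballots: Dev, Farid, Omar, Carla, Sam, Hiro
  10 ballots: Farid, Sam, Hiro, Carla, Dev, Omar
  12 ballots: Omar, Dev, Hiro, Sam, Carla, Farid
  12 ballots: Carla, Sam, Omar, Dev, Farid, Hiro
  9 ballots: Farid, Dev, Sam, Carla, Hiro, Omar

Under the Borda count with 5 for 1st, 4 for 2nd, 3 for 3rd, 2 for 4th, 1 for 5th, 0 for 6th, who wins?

Omar: 13×2 + 13×3 + 10×0 + 12×5 + 12×3 + 9×0 = 161
Hiro: 13×5 + 13×0 + 10×3 + 12×3 + 12×0 + 9×1 = 140
Dev: 13×3 + 13×5 + 10×1 + 12×4 + 12×2 + 9×4 = 222
Carla: 13×0 + 13×2 + 10×2 + 12×1 + 12×5 + 9×2 = 136
Sam: 13×4 + 13×1 + 10×4 + 12×2 + 12×4 + 9×3 = 204
Farid: 13×1 + 13×4 + 10×5 + 12×0 + 12×1 + 9×5 = 172

Dev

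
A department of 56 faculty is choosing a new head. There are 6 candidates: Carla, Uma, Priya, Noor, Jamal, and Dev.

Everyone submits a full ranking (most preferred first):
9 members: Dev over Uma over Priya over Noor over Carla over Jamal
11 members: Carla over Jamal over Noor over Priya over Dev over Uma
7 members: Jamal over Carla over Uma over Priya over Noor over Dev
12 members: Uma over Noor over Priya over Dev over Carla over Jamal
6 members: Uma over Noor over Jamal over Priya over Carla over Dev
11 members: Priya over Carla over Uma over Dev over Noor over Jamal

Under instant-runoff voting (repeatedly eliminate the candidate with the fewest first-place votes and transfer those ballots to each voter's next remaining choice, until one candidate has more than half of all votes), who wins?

Round 1: Carla 11, Uma 18, Priya 11, Noor 0, Jamal 7, Dev 9. Noor eliminated.
Round 2: Carla 11, Uma 18, Priya 11, Jamal 7, Dev 9. Jamal eliminated.
Round 3: Carla 18, Uma 18, Priya 11, Dev 9. Dev eliminated.
Round 4: Carla 18, Uma 27, Priya 11. Priya eliminated.
Round 5: Carla 29, Uma 27. Carla has a majority (≥29).

Carla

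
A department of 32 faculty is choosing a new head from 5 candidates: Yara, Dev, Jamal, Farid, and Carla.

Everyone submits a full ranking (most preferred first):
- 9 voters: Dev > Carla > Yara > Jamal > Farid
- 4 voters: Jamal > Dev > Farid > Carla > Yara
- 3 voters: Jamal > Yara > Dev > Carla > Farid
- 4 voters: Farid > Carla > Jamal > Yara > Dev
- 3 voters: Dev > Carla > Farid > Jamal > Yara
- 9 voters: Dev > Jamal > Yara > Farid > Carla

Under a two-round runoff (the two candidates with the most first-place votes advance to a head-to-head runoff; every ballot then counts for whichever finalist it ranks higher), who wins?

Round 1 first-place votes: Yara 0, Dev 21, Jamal 7, Farid 4, Carla 0. Dev and Jamal advance.
Runoff: Dev is ranked above Jamal on 21 ballots, Jamal above Dev on 11.

Dev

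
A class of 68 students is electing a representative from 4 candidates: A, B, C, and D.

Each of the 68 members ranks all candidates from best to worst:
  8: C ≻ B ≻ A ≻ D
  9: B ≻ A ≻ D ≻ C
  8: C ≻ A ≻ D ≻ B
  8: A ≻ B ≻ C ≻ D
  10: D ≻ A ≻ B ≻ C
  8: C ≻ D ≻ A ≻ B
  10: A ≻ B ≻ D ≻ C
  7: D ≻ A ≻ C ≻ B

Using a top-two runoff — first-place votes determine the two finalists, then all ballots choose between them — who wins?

A

Round 1 first-place votes: A 18, B 9, C 24, D 17. C and A advance.
Runoff: C is ranked above A on 24 ballots, A above C on 44.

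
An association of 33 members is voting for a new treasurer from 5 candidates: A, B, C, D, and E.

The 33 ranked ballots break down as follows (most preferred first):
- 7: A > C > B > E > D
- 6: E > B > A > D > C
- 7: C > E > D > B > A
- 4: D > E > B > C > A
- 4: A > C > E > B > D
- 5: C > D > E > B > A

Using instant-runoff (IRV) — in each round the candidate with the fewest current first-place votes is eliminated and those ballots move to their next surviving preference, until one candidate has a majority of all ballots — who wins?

A

Round 1: A 11, B 0, C 12, D 4, E 6. B eliminated.
Round 2: A 11, C 12, D 4, E 6. D eliminated.
Round 3: A 11, C 12, E 10. E eliminated.
Round 4: A 17, C 16. A has a majority (≥17).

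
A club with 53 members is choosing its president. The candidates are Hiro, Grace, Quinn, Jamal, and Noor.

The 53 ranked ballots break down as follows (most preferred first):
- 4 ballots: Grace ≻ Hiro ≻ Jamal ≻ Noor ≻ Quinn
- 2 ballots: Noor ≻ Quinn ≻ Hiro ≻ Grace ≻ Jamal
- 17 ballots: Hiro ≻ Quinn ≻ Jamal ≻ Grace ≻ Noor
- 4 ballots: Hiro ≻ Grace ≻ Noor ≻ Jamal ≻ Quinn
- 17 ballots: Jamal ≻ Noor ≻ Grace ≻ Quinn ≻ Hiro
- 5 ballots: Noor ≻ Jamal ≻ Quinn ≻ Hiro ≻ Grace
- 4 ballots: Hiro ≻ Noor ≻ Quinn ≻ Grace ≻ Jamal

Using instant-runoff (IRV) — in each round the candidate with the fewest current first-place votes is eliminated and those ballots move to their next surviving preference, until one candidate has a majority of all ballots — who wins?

Round 1: Hiro 25, Grace 4, Quinn 0, Jamal 17, Noor 7. Quinn eliminated.
Round 2: Hiro 25, Grace 4, Jamal 17, Noor 7. Grace eliminated.
Round 3: Hiro 29, Jamal 17, Noor 7. Hiro has a majority (≥27).

Hiro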